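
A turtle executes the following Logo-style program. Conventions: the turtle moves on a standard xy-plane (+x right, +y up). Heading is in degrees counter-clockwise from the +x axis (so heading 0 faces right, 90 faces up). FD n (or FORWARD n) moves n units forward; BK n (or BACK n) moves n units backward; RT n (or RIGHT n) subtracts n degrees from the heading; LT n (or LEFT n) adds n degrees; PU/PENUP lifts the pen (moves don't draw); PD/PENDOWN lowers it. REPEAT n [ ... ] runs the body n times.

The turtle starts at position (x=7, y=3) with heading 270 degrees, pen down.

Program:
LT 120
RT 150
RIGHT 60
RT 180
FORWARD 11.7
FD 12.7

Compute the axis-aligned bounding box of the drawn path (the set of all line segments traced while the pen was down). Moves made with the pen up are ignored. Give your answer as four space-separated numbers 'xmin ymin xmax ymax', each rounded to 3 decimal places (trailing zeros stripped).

Executing turtle program step by step:
Start: pos=(7,3), heading=270, pen down
LT 120: heading 270 -> 30
RT 150: heading 30 -> 240
RT 60: heading 240 -> 180
RT 180: heading 180 -> 0
FD 11.7: (7,3) -> (18.7,3) [heading=0, draw]
FD 12.7: (18.7,3) -> (31.4,3) [heading=0, draw]
Final: pos=(31.4,3), heading=0, 2 segment(s) drawn

Segment endpoints: x in {7, 18.7, 31.4}, y in {3}
xmin=7, ymin=3, xmax=31.4, ymax=3

Answer: 7 3 31.4 3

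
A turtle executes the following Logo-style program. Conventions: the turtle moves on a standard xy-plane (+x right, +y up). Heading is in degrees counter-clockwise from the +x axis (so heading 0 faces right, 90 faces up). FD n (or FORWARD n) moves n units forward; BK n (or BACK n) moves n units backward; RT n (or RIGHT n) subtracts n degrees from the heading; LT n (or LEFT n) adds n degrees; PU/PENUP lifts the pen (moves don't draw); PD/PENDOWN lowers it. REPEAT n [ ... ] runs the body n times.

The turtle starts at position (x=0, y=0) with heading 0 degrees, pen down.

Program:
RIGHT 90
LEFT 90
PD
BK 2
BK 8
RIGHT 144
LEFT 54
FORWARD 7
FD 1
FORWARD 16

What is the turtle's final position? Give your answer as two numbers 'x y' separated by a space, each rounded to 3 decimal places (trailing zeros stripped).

Answer: -10 -24

Derivation:
Executing turtle program step by step:
Start: pos=(0,0), heading=0, pen down
RT 90: heading 0 -> 270
LT 90: heading 270 -> 0
PD: pen down
BK 2: (0,0) -> (-2,0) [heading=0, draw]
BK 8: (-2,0) -> (-10,0) [heading=0, draw]
RT 144: heading 0 -> 216
LT 54: heading 216 -> 270
FD 7: (-10,0) -> (-10,-7) [heading=270, draw]
FD 1: (-10,-7) -> (-10,-8) [heading=270, draw]
FD 16: (-10,-8) -> (-10,-24) [heading=270, draw]
Final: pos=(-10,-24), heading=270, 5 segment(s) drawn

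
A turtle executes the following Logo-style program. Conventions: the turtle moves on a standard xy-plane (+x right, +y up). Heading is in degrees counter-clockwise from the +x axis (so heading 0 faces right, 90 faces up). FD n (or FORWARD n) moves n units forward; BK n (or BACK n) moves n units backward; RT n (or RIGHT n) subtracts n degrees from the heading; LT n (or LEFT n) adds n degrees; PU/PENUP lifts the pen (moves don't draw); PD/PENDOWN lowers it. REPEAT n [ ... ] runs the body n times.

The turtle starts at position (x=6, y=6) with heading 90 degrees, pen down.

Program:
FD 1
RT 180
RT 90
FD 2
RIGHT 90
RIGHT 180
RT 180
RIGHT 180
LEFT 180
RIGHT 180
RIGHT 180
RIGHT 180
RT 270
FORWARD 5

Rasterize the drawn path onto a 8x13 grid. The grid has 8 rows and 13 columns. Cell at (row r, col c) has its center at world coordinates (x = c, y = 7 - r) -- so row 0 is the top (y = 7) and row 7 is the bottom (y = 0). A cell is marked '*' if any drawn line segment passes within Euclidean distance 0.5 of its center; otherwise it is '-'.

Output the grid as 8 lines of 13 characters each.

Answer: ----******---
------*------
-------------
-------------
-------------
-------------
-------------
-------------

Derivation:
Segment 0: (6,6) -> (6,7)
Segment 1: (6,7) -> (4,7)
Segment 2: (4,7) -> (9,7)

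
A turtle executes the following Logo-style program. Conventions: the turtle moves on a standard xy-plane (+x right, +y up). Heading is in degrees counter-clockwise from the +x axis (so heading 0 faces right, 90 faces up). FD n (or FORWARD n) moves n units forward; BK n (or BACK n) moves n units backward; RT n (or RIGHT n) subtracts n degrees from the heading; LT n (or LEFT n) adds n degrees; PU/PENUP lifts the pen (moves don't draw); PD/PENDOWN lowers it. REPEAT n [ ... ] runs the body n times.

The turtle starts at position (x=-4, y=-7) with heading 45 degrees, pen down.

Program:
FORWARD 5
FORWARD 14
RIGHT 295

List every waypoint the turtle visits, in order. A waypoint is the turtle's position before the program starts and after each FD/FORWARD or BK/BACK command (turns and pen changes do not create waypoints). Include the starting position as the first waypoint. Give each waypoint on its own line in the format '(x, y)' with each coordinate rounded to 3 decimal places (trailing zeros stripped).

Executing turtle program step by step:
Start: pos=(-4,-7), heading=45, pen down
FD 5: (-4,-7) -> (-0.464,-3.464) [heading=45, draw]
FD 14: (-0.464,-3.464) -> (9.435,6.435) [heading=45, draw]
RT 295: heading 45 -> 110
Final: pos=(9.435,6.435), heading=110, 2 segment(s) drawn
Waypoints (3 total):
(-4, -7)
(-0.464, -3.464)
(9.435, 6.435)

Answer: (-4, -7)
(-0.464, -3.464)
(9.435, 6.435)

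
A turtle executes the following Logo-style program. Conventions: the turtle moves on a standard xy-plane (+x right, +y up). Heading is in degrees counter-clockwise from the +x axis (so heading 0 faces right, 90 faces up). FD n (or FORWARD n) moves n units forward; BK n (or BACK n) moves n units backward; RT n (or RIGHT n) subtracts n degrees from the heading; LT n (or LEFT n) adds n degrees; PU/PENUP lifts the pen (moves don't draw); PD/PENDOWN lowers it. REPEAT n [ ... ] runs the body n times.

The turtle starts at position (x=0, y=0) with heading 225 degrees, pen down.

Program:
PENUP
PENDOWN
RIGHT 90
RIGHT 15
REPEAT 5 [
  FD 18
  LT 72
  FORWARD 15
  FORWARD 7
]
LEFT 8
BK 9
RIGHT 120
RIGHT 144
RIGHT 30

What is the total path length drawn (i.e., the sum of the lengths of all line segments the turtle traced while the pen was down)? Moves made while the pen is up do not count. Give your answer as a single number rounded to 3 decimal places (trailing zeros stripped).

Executing turtle program step by step:
Start: pos=(0,0), heading=225, pen down
PU: pen up
PD: pen down
RT 90: heading 225 -> 135
RT 15: heading 135 -> 120
REPEAT 5 [
  -- iteration 1/5 --
  FD 18: (0,0) -> (-9,15.588) [heading=120, draw]
  LT 72: heading 120 -> 192
  FD 15: (-9,15.588) -> (-23.672,12.47) [heading=192, draw]
  FD 7: (-23.672,12.47) -> (-30.519,11.014) [heading=192, draw]
  -- iteration 2/5 --
  FD 18: (-30.519,11.014) -> (-48.126,7.272) [heading=192, draw]
  LT 72: heading 192 -> 264
  FD 15: (-48.126,7.272) -> (-49.694,-7.646) [heading=264, draw]
  FD 7: (-49.694,-7.646) -> (-50.426,-14.607) [heading=264, draw]
  -- iteration 3/5 --
  FD 18: (-50.426,-14.607) -> (-52.307,-32.509) [heading=264, draw]
  LT 72: heading 264 -> 336
  FD 15: (-52.307,-32.509) -> (-38.604,-38.61) [heading=336, draw]
  FD 7: (-38.604,-38.61) -> (-32.209,-41.457) [heading=336, draw]
  -- iteration 4/5 --
  FD 18: (-32.209,-41.457) -> (-15.765,-48.778) [heading=336, draw]
  LT 72: heading 336 -> 48
  FD 15: (-15.765,-48.778) -> (-5.728,-37.631) [heading=48, draw]
  FD 7: (-5.728,-37.631) -> (-1.044,-32.429) [heading=48, draw]
  -- iteration 5/5 --
  FD 18: (-1.044,-32.429) -> (11,-19.053) [heading=48, draw]
  LT 72: heading 48 -> 120
  FD 15: (11,-19.053) -> (3.5,-6.062) [heading=120, draw]
  FD 7: (3.5,-6.062) -> (0,0) [heading=120, draw]
]
LT 8: heading 120 -> 128
BK 9: (0,0) -> (5.541,-7.092) [heading=128, draw]
RT 120: heading 128 -> 8
RT 144: heading 8 -> 224
RT 30: heading 224 -> 194
Final: pos=(5.541,-7.092), heading=194, 16 segment(s) drawn

Segment lengths:
  seg 1: (0,0) -> (-9,15.588), length = 18
  seg 2: (-9,15.588) -> (-23.672,12.47), length = 15
  seg 3: (-23.672,12.47) -> (-30.519,11.014), length = 7
  seg 4: (-30.519,11.014) -> (-48.126,7.272), length = 18
  seg 5: (-48.126,7.272) -> (-49.694,-7.646), length = 15
  seg 6: (-49.694,-7.646) -> (-50.426,-14.607), length = 7
  seg 7: (-50.426,-14.607) -> (-52.307,-32.509), length = 18
  seg 8: (-52.307,-32.509) -> (-38.604,-38.61), length = 15
  seg 9: (-38.604,-38.61) -> (-32.209,-41.457), length = 7
  seg 10: (-32.209,-41.457) -> (-15.765,-48.778), length = 18
  seg 11: (-15.765,-48.778) -> (-5.728,-37.631), length = 15
  seg 12: (-5.728,-37.631) -> (-1.044,-32.429), length = 7
  seg 13: (-1.044,-32.429) -> (11,-19.053), length = 18
  seg 14: (11,-19.053) -> (3.5,-6.062), length = 15
  seg 15: (3.5,-6.062) -> (0,0), length = 7
  seg 16: (0,0) -> (5.541,-7.092), length = 9
Total = 209

Answer: 209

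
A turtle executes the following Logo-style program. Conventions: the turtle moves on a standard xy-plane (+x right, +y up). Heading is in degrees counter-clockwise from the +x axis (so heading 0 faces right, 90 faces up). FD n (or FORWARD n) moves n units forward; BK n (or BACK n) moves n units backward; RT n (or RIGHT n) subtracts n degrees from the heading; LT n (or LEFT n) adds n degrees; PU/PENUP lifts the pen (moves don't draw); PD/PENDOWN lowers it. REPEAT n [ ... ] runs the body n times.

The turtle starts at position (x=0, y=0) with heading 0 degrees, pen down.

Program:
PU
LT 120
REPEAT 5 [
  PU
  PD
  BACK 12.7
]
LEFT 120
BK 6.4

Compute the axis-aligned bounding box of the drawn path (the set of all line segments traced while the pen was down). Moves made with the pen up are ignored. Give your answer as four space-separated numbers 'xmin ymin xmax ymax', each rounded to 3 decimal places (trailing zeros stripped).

Answer: 0 -54.993 34.95 0

Derivation:
Executing turtle program step by step:
Start: pos=(0,0), heading=0, pen down
PU: pen up
LT 120: heading 0 -> 120
REPEAT 5 [
  -- iteration 1/5 --
  PU: pen up
  PD: pen down
  BK 12.7: (0,0) -> (6.35,-10.999) [heading=120, draw]
  -- iteration 2/5 --
  PU: pen up
  PD: pen down
  BK 12.7: (6.35,-10.999) -> (12.7,-21.997) [heading=120, draw]
  -- iteration 3/5 --
  PU: pen up
  PD: pen down
  BK 12.7: (12.7,-21.997) -> (19.05,-32.996) [heading=120, draw]
  -- iteration 4/5 --
  PU: pen up
  PD: pen down
  BK 12.7: (19.05,-32.996) -> (25.4,-43.994) [heading=120, draw]
  -- iteration 5/5 --
  PU: pen up
  PD: pen down
  BK 12.7: (25.4,-43.994) -> (31.75,-54.993) [heading=120, draw]
]
LT 120: heading 120 -> 240
BK 6.4: (31.75,-54.993) -> (34.95,-49.45) [heading=240, draw]
Final: pos=(34.95,-49.45), heading=240, 6 segment(s) drawn

Segment endpoints: x in {0, 6.35, 12.7, 19.05, 25.4, 31.75, 34.95}, y in {-54.993, -49.45, -43.994, -32.996, -21.997, -10.999, 0}
xmin=0, ymin=-54.993, xmax=34.95, ymax=0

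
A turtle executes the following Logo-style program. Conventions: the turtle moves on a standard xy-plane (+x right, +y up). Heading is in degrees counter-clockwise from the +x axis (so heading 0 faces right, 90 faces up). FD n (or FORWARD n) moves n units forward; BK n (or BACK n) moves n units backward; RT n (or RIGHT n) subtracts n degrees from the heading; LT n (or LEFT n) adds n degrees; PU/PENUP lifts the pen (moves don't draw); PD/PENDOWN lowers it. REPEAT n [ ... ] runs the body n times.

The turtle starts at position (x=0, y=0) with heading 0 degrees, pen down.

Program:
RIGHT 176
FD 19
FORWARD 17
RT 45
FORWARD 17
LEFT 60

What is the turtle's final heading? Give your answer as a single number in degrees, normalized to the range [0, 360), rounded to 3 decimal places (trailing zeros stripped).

Executing turtle program step by step:
Start: pos=(0,0), heading=0, pen down
RT 176: heading 0 -> 184
FD 19: (0,0) -> (-18.954,-1.325) [heading=184, draw]
FD 17: (-18.954,-1.325) -> (-35.912,-2.511) [heading=184, draw]
RT 45: heading 184 -> 139
FD 17: (-35.912,-2.511) -> (-48.742,8.642) [heading=139, draw]
LT 60: heading 139 -> 199
Final: pos=(-48.742,8.642), heading=199, 3 segment(s) drawn

Answer: 199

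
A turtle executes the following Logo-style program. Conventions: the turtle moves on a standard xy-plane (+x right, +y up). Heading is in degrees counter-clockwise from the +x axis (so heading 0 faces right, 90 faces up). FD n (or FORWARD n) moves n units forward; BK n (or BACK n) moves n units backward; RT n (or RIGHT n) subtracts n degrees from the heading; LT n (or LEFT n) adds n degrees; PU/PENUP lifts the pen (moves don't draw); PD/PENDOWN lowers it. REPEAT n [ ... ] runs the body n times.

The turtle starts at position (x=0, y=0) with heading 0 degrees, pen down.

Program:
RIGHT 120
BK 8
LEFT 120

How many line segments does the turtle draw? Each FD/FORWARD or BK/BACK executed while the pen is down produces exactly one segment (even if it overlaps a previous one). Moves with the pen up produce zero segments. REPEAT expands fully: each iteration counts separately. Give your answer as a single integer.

Answer: 1

Derivation:
Executing turtle program step by step:
Start: pos=(0,0), heading=0, pen down
RT 120: heading 0 -> 240
BK 8: (0,0) -> (4,6.928) [heading=240, draw]
LT 120: heading 240 -> 0
Final: pos=(4,6.928), heading=0, 1 segment(s) drawn
Segments drawn: 1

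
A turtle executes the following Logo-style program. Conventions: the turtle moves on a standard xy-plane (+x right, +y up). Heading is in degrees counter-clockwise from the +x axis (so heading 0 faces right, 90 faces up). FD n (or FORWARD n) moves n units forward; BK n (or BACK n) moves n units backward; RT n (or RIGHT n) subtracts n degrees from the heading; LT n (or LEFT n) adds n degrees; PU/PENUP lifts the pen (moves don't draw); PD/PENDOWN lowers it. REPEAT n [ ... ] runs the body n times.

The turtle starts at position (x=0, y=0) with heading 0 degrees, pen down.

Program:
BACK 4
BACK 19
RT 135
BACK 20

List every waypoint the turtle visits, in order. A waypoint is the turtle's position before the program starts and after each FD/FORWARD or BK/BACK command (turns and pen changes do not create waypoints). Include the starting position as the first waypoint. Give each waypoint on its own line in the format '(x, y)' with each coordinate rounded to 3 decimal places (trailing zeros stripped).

Executing turtle program step by step:
Start: pos=(0,0), heading=0, pen down
BK 4: (0,0) -> (-4,0) [heading=0, draw]
BK 19: (-4,0) -> (-23,0) [heading=0, draw]
RT 135: heading 0 -> 225
BK 20: (-23,0) -> (-8.858,14.142) [heading=225, draw]
Final: pos=(-8.858,14.142), heading=225, 3 segment(s) drawn
Waypoints (4 total):
(0, 0)
(-4, 0)
(-23, 0)
(-8.858, 14.142)

Answer: (0, 0)
(-4, 0)
(-23, 0)
(-8.858, 14.142)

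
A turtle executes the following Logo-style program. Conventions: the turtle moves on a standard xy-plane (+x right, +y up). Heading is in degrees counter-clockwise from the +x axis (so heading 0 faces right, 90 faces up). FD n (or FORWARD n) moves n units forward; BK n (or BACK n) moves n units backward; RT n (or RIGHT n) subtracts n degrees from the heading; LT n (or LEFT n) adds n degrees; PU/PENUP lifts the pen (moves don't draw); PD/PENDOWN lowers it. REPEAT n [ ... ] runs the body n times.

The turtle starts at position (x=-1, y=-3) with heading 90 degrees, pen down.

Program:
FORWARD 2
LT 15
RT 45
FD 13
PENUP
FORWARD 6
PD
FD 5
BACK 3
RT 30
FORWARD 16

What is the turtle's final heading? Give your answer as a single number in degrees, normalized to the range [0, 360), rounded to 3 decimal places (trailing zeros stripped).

Executing turtle program step by step:
Start: pos=(-1,-3), heading=90, pen down
FD 2: (-1,-3) -> (-1,-1) [heading=90, draw]
LT 15: heading 90 -> 105
RT 45: heading 105 -> 60
FD 13: (-1,-1) -> (5.5,10.258) [heading=60, draw]
PU: pen up
FD 6: (5.5,10.258) -> (8.5,15.454) [heading=60, move]
PD: pen down
FD 5: (8.5,15.454) -> (11,19.785) [heading=60, draw]
BK 3: (11,19.785) -> (9.5,17.187) [heading=60, draw]
RT 30: heading 60 -> 30
FD 16: (9.5,17.187) -> (23.356,25.187) [heading=30, draw]
Final: pos=(23.356,25.187), heading=30, 5 segment(s) drawn

Answer: 30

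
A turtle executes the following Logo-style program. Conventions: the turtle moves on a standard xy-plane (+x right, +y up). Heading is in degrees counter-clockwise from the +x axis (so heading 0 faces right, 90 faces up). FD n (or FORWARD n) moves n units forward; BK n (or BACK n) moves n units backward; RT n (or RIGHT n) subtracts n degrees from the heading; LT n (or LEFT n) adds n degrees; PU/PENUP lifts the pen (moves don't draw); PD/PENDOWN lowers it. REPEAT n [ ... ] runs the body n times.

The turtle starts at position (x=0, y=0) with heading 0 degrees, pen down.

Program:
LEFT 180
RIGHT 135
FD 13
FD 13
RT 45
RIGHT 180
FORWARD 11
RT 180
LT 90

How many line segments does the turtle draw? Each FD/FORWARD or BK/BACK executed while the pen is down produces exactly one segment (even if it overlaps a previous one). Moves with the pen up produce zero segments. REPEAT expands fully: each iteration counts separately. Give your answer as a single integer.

Answer: 3

Derivation:
Executing turtle program step by step:
Start: pos=(0,0), heading=0, pen down
LT 180: heading 0 -> 180
RT 135: heading 180 -> 45
FD 13: (0,0) -> (9.192,9.192) [heading=45, draw]
FD 13: (9.192,9.192) -> (18.385,18.385) [heading=45, draw]
RT 45: heading 45 -> 0
RT 180: heading 0 -> 180
FD 11: (18.385,18.385) -> (7.385,18.385) [heading=180, draw]
RT 180: heading 180 -> 0
LT 90: heading 0 -> 90
Final: pos=(7.385,18.385), heading=90, 3 segment(s) drawn
Segments drawn: 3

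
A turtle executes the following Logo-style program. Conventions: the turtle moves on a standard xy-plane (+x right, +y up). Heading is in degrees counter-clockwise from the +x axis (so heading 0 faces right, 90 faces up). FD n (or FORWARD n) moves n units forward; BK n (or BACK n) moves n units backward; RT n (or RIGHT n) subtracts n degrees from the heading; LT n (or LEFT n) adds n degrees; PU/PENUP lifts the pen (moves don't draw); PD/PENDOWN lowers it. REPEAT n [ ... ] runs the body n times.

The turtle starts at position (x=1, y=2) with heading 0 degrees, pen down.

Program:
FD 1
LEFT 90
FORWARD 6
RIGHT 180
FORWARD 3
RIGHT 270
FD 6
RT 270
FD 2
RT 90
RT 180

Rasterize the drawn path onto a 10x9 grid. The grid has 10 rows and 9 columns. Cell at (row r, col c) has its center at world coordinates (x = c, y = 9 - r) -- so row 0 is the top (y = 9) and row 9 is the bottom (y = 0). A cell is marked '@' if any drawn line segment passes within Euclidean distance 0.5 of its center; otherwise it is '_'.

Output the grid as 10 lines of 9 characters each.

Segment 0: (1,2) -> (2,2)
Segment 1: (2,2) -> (2,8)
Segment 2: (2,8) -> (2,5)
Segment 3: (2,5) -> (8,5)
Segment 4: (8,5) -> (8,7)

Answer: _________
__@______
__@_____@
__@_____@
__@@@@@@@
__@______
__@______
_@@______
_________
_________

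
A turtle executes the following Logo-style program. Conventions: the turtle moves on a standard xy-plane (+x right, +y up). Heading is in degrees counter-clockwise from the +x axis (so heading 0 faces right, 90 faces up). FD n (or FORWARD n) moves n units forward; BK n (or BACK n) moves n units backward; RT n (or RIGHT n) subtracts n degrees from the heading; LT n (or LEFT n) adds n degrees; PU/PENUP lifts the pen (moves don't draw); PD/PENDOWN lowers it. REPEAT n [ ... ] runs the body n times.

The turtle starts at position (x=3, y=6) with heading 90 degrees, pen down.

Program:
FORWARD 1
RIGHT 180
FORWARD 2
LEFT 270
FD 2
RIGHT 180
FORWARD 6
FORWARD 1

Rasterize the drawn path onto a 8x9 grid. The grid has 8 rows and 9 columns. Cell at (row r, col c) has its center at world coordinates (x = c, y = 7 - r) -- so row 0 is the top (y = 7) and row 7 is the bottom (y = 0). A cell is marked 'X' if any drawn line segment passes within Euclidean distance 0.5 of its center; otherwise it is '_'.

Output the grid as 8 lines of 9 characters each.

Answer: ___X_____
___X_____
_XXXXXXXX
_________
_________
_________
_________
_________

Derivation:
Segment 0: (3,6) -> (3,7)
Segment 1: (3,7) -> (3,5)
Segment 2: (3,5) -> (1,5)
Segment 3: (1,5) -> (7,5)
Segment 4: (7,5) -> (8,5)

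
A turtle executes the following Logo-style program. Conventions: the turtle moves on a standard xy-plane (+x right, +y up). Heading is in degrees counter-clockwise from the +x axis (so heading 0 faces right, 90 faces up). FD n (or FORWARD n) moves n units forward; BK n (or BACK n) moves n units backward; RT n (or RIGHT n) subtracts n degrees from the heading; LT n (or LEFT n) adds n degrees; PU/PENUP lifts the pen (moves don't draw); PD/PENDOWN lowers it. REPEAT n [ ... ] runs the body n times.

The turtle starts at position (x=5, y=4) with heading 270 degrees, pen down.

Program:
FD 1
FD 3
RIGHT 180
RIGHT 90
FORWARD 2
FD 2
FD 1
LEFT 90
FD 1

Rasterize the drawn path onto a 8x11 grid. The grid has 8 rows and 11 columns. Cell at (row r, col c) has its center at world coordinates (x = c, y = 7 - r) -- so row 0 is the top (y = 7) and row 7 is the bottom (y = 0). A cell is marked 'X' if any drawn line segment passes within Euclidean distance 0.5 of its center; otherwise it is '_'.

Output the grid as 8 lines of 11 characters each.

Answer: ___________
___________
___________
_____X_____
_____X_____
_____X_____
_____X____X
_____XXXXXX

Derivation:
Segment 0: (5,4) -> (5,3)
Segment 1: (5,3) -> (5,0)
Segment 2: (5,0) -> (7,0)
Segment 3: (7,0) -> (9,0)
Segment 4: (9,0) -> (10,0)
Segment 5: (10,0) -> (10,1)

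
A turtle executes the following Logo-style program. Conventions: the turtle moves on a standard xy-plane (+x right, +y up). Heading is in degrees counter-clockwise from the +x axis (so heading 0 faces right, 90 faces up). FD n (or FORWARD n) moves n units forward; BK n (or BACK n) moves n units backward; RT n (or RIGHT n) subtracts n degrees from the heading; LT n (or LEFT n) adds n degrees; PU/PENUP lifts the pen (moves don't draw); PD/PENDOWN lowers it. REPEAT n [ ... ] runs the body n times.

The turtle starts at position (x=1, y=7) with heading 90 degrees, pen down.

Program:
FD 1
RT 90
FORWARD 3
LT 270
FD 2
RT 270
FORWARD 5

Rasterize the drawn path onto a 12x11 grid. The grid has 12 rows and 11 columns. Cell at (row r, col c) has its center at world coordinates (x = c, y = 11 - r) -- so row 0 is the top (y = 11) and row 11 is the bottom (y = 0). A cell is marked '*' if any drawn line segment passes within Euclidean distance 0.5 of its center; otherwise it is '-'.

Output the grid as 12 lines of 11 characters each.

Segment 0: (1,7) -> (1,8)
Segment 1: (1,8) -> (4,8)
Segment 2: (4,8) -> (4,6)
Segment 3: (4,6) -> (9,6)

Answer: -----------
-----------
-----------
-****------
-*--*------
----******-
-----------
-----------
-----------
-----------
-----------
-----------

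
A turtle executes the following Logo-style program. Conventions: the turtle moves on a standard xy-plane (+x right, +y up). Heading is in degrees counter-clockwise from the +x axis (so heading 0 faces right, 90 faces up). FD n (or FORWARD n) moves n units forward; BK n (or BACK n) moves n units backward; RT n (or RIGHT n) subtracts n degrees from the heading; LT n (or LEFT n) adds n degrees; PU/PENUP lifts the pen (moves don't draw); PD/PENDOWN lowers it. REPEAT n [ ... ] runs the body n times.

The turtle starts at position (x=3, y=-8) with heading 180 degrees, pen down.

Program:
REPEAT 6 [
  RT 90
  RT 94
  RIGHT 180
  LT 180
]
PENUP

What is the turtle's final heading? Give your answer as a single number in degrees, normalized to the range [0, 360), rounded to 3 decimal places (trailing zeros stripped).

Answer: 156

Derivation:
Executing turtle program step by step:
Start: pos=(3,-8), heading=180, pen down
REPEAT 6 [
  -- iteration 1/6 --
  RT 90: heading 180 -> 90
  RT 94: heading 90 -> 356
  RT 180: heading 356 -> 176
  LT 180: heading 176 -> 356
  -- iteration 2/6 --
  RT 90: heading 356 -> 266
  RT 94: heading 266 -> 172
  RT 180: heading 172 -> 352
  LT 180: heading 352 -> 172
  -- iteration 3/6 --
  RT 90: heading 172 -> 82
  RT 94: heading 82 -> 348
  RT 180: heading 348 -> 168
  LT 180: heading 168 -> 348
  -- iteration 4/6 --
  RT 90: heading 348 -> 258
  RT 94: heading 258 -> 164
  RT 180: heading 164 -> 344
  LT 180: heading 344 -> 164
  -- iteration 5/6 --
  RT 90: heading 164 -> 74
  RT 94: heading 74 -> 340
  RT 180: heading 340 -> 160
  LT 180: heading 160 -> 340
  -- iteration 6/6 --
  RT 90: heading 340 -> 250
  RT 94: heading 250 -> 156
  RT 180: heading 156 -> 336
  LT 180: heading 336 -> 156
]
PU: pen up
Final: pos=(3,-8), heading=156, 0 segment(s) drawn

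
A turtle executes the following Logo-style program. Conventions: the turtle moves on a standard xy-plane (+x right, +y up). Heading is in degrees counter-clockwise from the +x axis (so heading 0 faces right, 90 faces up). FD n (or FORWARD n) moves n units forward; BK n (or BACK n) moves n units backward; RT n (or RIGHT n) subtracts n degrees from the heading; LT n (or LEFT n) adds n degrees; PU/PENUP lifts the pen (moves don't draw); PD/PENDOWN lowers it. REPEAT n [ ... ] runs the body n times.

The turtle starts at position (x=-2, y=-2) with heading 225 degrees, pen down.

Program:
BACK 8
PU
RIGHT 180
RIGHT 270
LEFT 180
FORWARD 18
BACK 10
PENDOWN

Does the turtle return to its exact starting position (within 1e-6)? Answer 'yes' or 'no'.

Answer: no

Derivation:
Executing turtle program step by step:
Start: pos=(-2,-2), heading=225, pen down
BK 8: (-2,-2) -> (3.657,3.657) [heading=225, draw]
PU: pen up
RT 180: heading 225 -> 45
RT 270: heading 45 -> 135
LT 180: heading 135 -> 315
FD 18: (3.657,3.657) -> (16.385,-9.071) [heading=315, move]
BK 10: (16.385,-9.071) -> (9.314,-2) [heading=315, move]
PD: pen down
Final: pos=(9.314,-2), heading=315, 1 segment(s) drawn

Start position: (-2, -2)
Final position: (9.314, -2)
Distance = 11.314; >= 1e-6 -> NOT closed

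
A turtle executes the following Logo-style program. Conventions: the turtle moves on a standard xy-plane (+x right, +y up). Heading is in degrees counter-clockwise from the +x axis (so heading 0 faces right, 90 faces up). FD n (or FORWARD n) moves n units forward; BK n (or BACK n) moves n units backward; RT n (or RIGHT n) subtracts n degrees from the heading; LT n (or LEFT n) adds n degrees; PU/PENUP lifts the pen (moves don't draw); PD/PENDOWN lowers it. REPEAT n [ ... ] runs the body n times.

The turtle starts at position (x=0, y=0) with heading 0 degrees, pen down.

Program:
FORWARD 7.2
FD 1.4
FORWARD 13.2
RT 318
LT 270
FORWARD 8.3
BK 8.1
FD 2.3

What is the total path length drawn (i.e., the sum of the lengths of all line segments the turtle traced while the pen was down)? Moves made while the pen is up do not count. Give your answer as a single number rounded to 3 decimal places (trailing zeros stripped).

Answer: 40.5

Derivation:
Executing turtle program step by step:
Start: pos=(0,0), heading=0, pen down
FD 7.2: (0,0) -> (7.2,0) [heading=0, draw]
FD 1.4: (7.2,0) -> (8.6,0) [heading=0, draw]
FD 13.2: (8.6,0) -> (21.8,0) [heading=0, draw]
RT 318: heading 0 -> 42
LT 270: heading 42 -> 312
FD 8.3: (21.8,0) -> (27.354,-6.168) [heading=312, draw]
BK 8.1: (27.354,-6.168) -> (21.934,-0.149) [heading=312, draw]
FD 2.3: (21.934,-0.149) -> (23.473,-1.858) [heading=312, draw]
Final: pos=(23.473,-1.858), heading=312, 6 segment(s) drawn

Segment lengths:
  seg 1: (0,0) -> (7.2,0), length = 7.2
  seg 2: (7.2,0) -> (8.6,0), length = 1.4
  seg 3: (8.6,0) -> (21.8,0), length = 13.2
  seg 4: (21.8,0) -> (27.354,-6.168), length = 8.3
  seg 5: (27.354,-6.168) -> (21.934,-0.149), length = 8.1
  seg 6: (21.934,-0.149) -> (23.473,-1.858), length = 2.3
Total = 40.5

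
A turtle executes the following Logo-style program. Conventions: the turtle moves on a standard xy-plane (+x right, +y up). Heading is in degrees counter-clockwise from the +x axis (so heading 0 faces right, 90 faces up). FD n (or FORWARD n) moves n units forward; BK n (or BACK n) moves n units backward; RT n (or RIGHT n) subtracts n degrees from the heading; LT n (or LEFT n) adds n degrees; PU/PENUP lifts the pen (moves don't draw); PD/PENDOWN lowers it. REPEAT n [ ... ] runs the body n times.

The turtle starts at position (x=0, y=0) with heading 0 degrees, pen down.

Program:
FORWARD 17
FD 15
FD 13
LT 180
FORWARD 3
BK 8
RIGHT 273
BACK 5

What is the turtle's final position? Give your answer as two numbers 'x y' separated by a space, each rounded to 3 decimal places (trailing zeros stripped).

Answer: 50.262 4.993

Derivation:
Executing turtle program step by step:
Start: pos=(0,0), heading=0, pen down
FD 17: (0,0) -> (17,0) [heading=0, draw]
FD 15: (17,0) -> (32,0) [heading=0, draw]
FD 13: (32,0) -> (45,0) [heading=0, draw]
LT 180: heading 0 -> 180
FD 3: (45,0) -> (42,0) [heading=180, draw]
BK 8: (42,0) -> (50,0) [heading=180, draw]
RT 273: heading 180 -> 267
BK 5: (50,0) -> (50.262,4.993) [heading=267, draw]
Final: pos=(50.262,4.993), heading=267, 6 segment(s) drawn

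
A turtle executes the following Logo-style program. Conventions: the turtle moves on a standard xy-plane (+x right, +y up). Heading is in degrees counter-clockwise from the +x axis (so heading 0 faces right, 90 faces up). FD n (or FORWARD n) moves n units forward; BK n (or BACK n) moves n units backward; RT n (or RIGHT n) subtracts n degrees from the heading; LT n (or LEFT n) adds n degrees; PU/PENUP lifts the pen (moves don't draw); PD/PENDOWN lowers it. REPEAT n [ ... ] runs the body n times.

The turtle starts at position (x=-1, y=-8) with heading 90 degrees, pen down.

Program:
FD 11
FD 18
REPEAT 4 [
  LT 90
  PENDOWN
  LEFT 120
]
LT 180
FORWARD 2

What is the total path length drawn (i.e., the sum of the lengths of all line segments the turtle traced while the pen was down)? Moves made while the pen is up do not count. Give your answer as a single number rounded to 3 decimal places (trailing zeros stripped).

Answer: 31

Derivation:
Executing turtle program step by step:
Start: pos=(-1,-8), heading=90, pen down
FD 11: (-1,-8) -> (-1,3) [heading=90, draw]
FD 18: (-1,3) -> (-1,21) [heading=90, draw]
REPEAT 4 [
  -- iteration 1/4 --
  LT 90: heading 90 -> 180
  PD: pen down
  LT 120: heading 180 -> 300
  -- iteration 2/4 --
  LT 90: heading 300 -> 30
  PD: pen down
  LT 120: heading 30 -> 150
  -- iteration 3/4 --
  LT 90: heading 150 -> 240
  PD: pen down
  LT 120: heading 240 -> 0
  -- iteration 4/4 --
  LT 90: heading 0 -> 90
  PD: pen down
  LT 120: heading 90 -> 210
]
LT 180: heading 210 -> 30
FD 2: (-1,21) -> (0.732,22) [heading=30, draw]
Final: pos=(0.732,22), heading=30, 3 segment(s) drawn

Segment lengths:
  seg 1: (-1,-8) -> (-1,3), length = 11
  seg 2: (-1,3) -> (-1,21), length = 18
  seg 3: (-1,21) -> (0.732,22), length = 2
Total = 31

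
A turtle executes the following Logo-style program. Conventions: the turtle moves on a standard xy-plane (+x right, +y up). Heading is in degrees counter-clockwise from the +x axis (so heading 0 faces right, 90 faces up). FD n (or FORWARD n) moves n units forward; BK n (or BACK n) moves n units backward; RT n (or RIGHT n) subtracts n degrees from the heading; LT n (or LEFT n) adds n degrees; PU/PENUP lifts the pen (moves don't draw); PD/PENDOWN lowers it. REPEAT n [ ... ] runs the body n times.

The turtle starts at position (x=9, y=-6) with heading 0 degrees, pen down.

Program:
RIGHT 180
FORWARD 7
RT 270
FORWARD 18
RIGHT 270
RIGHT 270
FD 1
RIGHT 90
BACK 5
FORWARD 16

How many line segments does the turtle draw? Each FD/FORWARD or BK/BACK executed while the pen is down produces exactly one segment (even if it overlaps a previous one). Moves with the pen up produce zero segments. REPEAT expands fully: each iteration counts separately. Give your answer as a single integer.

Executing turtle program step by step:
Start: pos=(9,-6), heading=0, pen down
RT 180: heading 0 -> 180
FD 7: (9,-6) -> (2,-6) [heading=180, draw]
RT 270: heading 180 -> 270
FD 18: (2,-6) -> (2,-24) [heading=270, draw]
RT 270: heading 270 -> 0
RT 270: heading 0 -> 90
FD 1: (2,-24) -> (2,-23) [heading=90, draw]
RT 90: heading 90 -> 0
BK 5: (2,-23) -> (-3,-23) [heading=0, draw]
FD 16: (-3,-23) -> (13,-23) [heading=0, draw]
Final: pos=(13,-23), heading=0, 5 segment(s) drawn
Segments drawn: 5

Answer: 5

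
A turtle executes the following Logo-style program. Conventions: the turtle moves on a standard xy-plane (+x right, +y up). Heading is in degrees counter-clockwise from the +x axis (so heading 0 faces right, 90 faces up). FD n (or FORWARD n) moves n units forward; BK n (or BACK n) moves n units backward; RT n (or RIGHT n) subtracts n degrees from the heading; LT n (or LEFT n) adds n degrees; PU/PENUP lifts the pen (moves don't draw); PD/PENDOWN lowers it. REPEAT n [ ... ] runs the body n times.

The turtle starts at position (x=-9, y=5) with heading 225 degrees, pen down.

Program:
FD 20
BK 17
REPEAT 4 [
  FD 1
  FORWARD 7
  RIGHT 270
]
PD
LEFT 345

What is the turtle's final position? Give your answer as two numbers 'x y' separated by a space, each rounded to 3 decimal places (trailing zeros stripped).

Answer: -11.121 2.879

Derivation:
Executing turtle program step by step:
Start: pos=(-9,5), heading=225, pen down
FD 20: (-9,5) -> (-23.142,-9.142) [heading=225, draw]
BK 17: (-23.142,-9.142) -> (-11.121,2.879) [heading=225, draw]
REPEAT 4 [
  -- iteration 1/4 --
  FD 1: (-11.121,2.879) -> (-11.828,2.172) [heading=225, draw]
  FD 7: (-11.828,2.172) -> (-16.778,-2.778) [heading=225, draw]
  RT 270: heading 225 -> 315
  -- iteration 2/4 --
  FD 1: (-16.778,-2.778) -> (-16.071,-3.485) [heading=315, draw]
  FD 7: (-16.071,-3.485) -> (-11.121,-8.435) [heading=315, draw]
  RT 270: heading 315 -> 45
  -- iteration 3/4 --
  FD 1: (-11.121,-8.435) -> (-10.414,-7.728) [heading=45, draw]
  FD 7: (-10.414,-7.728) -> (-5.464,-2.778) [heading=45, draw]
  RT 270: heading 45 -> 135
  -- iteration 4/4 --
  FD 1: (-5.464,-2.778) -> (-6.172,-2.071) [heading=135, draw]
  FD 7: (-6.172,-2.071) -> (-11.121,2.879) [heading=135, draw]
  RT 270: heading 135 -> 225
]
PD: pen down
LT 345: heading 225 -> 210
Final: pos=(-11.121,2.879), heading=210, 10 segment(s) drawn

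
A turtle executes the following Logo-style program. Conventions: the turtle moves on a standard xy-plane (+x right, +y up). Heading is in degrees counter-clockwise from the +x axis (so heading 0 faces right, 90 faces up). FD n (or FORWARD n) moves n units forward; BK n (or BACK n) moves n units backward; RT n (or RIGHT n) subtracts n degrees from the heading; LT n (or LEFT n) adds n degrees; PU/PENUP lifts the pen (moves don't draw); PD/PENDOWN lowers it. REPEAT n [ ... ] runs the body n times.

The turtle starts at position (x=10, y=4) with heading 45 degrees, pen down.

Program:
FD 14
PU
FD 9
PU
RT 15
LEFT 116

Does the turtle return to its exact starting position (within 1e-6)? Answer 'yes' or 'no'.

Answer: no

Derivation:
Executing turtle program step by step:
Start: pos=(10,4), heading=45, pen down
FD 14: (10,4) -> (19.899,13.899) [heading=45, draw]
PU: pen up
FD 9: (19.899,13.899) -> (26.263,20.263) [heading=45, move]
PU: pen up
RT 15: heading 45 -> 30
LT 116: heading 30 -> 146
Final: pos=(26.263,20.263), heading=146, 1 segment(s) drawn

Start position: (10, 4)
Final position: (26.263, 20.263)
Distance = 23; >= 1e-6 -> NOT closed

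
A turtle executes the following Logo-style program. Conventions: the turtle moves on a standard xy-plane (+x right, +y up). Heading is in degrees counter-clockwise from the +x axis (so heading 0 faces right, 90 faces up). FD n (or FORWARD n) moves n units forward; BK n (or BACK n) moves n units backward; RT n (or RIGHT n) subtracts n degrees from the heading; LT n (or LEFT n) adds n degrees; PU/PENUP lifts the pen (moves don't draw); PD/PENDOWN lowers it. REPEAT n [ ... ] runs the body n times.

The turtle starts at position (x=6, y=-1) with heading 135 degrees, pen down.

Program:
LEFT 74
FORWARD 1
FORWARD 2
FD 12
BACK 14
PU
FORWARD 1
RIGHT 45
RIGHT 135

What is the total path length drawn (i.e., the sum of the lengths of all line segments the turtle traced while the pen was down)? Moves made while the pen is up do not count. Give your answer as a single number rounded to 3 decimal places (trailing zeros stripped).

Answer: 29

Derivation:
Executing turtle program step by step:
Start: pos=(6,-1), heading=135, pen down
LT 74: heading 135 -> 209
FD 1: (6,-1) -> (5.125,-1.485) [heading=209, draw]
FD 2: (5.125,-1.485) -> (3.376,-2.454) [heading=209, draw]
FD 12: (3.376,-2.454) -> (-7.119,-8.272) [heading=209, draw]
BK 14: (-7.119,-8.272) -> (5.125,-1.485) [heading=209, draw]
PU: pen up
FD 1: (5.125,-1.485) -> (4.251,-1.97) [heading=209, move]
RT 45: heading 209 -> 164
RT 135: heading 164 -> 29
Final: pos=(4.251,-1.97), heading=29, 4 segment(s) drawn

Segment lengths:
  seg 1: (6,-1) -> (5.125,-1.485), length = 1
  seg 2: (5.125,-1.485) -> (3.376,-2.454), length = 2
  seg 3: (3.376,-2.454) -> (-7.119,-8.272), length = 12
  seg 4: (-7.119,-8.272) -> (5.125,-1.485), length = 14
Total = 29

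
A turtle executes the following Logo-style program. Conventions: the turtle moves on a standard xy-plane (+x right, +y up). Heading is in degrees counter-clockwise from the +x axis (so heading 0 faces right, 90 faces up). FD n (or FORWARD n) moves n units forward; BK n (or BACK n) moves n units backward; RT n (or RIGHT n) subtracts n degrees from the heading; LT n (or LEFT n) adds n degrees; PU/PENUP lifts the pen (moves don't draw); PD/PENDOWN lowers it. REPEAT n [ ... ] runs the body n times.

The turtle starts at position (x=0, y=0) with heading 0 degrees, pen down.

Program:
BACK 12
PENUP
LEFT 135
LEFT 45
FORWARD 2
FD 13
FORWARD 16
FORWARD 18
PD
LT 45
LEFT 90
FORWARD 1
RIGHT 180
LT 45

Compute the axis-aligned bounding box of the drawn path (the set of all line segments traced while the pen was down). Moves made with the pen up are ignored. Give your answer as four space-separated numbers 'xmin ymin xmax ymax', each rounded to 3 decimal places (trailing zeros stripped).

Answer: -61 -0.707 0 0

Derivation:
Executing turtle program step by step:
Start: pos=(0,0), heading=0, pen down
BK 12: (0,0) -> (-12,0) [heading=0, draw]
PU: pen up
LT 135: heading 0 -> 135
LT 45: heading 135 -> 180
FD 2: (-12,0) -> (-14,0) [heading=180, move]
FD 13: (-14,0) -> (-27,0) [heading=180, move]
FD 16: (-27,0) -> (-43,0) [heading=180, move]
FD 18: (-43,0) -> (-61,0) [heading=180, move]
PD: pen down
LT 45: heading 180 -> 225
LT 90: heading 225 -> 315
FD 1: (-61,0) -> (-60.293,-0.707) [heading=315, draw]
RT 180: heading 315 -> 135
LT 45: heading 135 -> 180
Final: pos=(-60.293,-0.707), heading=180, 2 segment(s) drawn

Segment endpoints: x in {-61, -60.293, -12, 0}, y in {-0.707, 0, 0}
xmin=-61, ymin=-0.707, xmax=0, ymax=0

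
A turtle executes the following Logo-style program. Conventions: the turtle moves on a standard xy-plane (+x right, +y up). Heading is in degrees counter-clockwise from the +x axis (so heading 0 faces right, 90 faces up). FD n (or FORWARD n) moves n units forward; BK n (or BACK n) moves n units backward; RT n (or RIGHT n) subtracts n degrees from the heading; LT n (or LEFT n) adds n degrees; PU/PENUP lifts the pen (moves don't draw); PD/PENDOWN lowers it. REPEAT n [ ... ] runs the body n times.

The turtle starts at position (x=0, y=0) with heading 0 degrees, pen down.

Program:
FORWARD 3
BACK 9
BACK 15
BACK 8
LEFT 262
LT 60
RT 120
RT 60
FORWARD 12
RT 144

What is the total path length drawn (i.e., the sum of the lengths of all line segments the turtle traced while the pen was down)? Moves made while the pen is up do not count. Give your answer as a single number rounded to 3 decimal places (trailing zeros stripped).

Answer: 47

Derivation:
Executing turtle program step by step:
Start: pos=(0,0), heading=0, pen down
FD 3: (0,0) -> (3,0) [heading=0, draw]
BK 9: (3,0) -> (-6,0) [heading=0, draw]
BK 15: (-6,0) -> (-21,0) [heading=0, draw]
BK 8: (-21,0) -> (-29,0) [heading=0, draw]
LT 262: heading 0 -> 262
LT 60: heading 262 -> 322
RT 120: heading 322 -> 202
RT 60: heading 202 -> 142
FD 12: (-29,0) -> (-38.456,7.388) [heading=142, draw]
RT 144: heading 142 -> 358
Final: pos=(-38.456,7.388), heading=358, 5 segment(s) drawn

Segment lengths:
  seg 1: (0,0) -> (3,0), length = 3
  seg 2: (3,0) -> (-6,0), length = 9
  seg 3: (-6,0) -> (-21,0), length = 15
  seg 4: (-21,0) -> (-29,0), length = 8
  seg 5: (-29,0) -> (-38.456,7.388), length = 12
Total = 47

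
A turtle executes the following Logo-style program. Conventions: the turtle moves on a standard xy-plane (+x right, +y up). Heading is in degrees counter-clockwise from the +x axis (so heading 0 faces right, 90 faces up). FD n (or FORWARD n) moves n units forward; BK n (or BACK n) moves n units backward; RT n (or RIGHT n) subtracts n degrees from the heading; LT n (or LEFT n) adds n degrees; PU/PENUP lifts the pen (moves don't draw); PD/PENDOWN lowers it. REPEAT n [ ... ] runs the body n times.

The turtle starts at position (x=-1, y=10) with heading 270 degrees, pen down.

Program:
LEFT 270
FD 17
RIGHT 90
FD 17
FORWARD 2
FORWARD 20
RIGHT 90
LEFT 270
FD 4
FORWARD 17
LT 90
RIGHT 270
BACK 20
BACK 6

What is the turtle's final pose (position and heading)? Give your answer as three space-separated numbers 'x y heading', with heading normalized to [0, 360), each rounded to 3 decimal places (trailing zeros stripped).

Executing turtle program step by step:
Start: pos=(-1,10), heading=270, pen down
LT 270: heading 270 -> 180
FD 17: (-1,10) -> (-18,10) [heading=180, draw]
RT 90: heading 180 -> 90
FD 17: (-18,10) -> (-18,27) [heading=90, draw]
FD 2: (-18,27) -> (-18,29) [heading=90, draw]
FD 20: (-18,29) -> (-18,49) [heading=90, draw]
RT 90: heading 90 -> 0
LT 270: heading 0 -> 270
FD 4: (-18,49) -> (-18,45) [heading=270, draw]
FD 17: (-18,45) -> (-18,28) [heading=270, draw]
LT 90: heading 270 -> 0
RT 270: heading 0 -> 90
BK 20: (-18,28) -> (-18,8) [heading=90, draw]
BK 6: (-18,8) -> (-18,2) [heading=90, draw]
Final: pos=(-18,2), heading=90, 8 segment(s) drawn

Answer: -18 2 90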